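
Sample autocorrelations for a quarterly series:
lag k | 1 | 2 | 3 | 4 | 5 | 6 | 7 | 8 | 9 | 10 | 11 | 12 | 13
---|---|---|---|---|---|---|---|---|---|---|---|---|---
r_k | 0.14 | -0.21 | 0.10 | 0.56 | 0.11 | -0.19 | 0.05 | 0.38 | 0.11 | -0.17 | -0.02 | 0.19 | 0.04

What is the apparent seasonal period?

4

The largest autocorrelation is r_4 = 0.56, with weaker echoes at lags 8 (0.38) and 12 (0.19); the remaining lags stay at or below 0.14.
The dominant spike at lag 4 indicates a seasonal period of 4.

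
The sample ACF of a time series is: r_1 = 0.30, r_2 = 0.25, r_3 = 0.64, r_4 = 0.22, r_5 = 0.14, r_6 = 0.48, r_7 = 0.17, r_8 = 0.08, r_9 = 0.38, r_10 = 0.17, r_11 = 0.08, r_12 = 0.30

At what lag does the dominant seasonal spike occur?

3

The largest autocorrelation is r_3 = 0.64, with weaker echoes at lags 6 (0.48) and 9 (0.38); the remaining lags stay at or below 0.30. The elevated value at lag 1 (0.30), dropping to 0.25 at lag 2, reflects decaying short-term dependence rather than seasonality.
The dominant spike at lag 3 indicates a seasonal period of 3.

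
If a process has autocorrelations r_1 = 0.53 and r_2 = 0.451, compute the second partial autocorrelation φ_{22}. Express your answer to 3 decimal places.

0.237

φ_{22} = (r_2 − r_1²) / (1 − r_1²)
r_1² = (0.53)² = 0.2809
Numerator = 0.451 − 0.2809 = 0.1701; denominator = 1 − 0.2809 = 0.7191
φ_{22} = 0.1701 / 0.7191 = 0.237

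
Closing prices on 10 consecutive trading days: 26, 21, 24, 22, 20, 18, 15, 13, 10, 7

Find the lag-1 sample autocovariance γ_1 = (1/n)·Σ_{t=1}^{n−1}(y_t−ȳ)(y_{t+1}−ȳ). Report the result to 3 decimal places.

21.644

Mean ȳ = (26 + 21 + 24 + 22 + 20 + 18 + 15 + 13 + 10 + 7)/10 = 17.6000
Σ_{t=1}^{9}(y_t−ȳ)(y_{t+1}−ȳ) = 216.4400
γ_1 = 216.4400 / 10 = 21.644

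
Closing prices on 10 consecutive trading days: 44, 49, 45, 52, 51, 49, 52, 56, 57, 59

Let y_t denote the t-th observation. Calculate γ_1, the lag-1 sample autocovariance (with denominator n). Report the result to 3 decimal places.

9.964

Mean ȳ = (44 + 49 + 45 + 52 + 51 + 49 + 52 + 56 + 57 + 59)/10 = 51.4000
Σ_{t=1}^{9}(y_t−ȳ)(y_{t+1}−ȳ) = 99.6400
γ_1 = 99.6400 / 10 = 9.964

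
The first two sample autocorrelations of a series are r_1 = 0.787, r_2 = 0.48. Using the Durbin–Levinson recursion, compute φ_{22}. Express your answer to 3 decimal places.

-0.366

φ_{22} = (r_2 − r_1²) / (1 − r_1²)
r_1² = (0.787)² = 0.619369
Numerator = 0.48 − 0.6194 = -0.1394; denominator = 1 − 0.6194 = 0.3806
φ_{22} = -0.1394 / 0.3806 = -0.366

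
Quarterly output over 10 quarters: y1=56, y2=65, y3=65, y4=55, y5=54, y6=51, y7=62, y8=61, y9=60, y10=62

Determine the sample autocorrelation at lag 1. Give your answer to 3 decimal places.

Mean ȳ = (56 + 65 + 65 + 55 + 54 + 51 + 62 + 61 + 60 + 62)/10 = 59.1000
Numerator Σ_{t=1}^{9}(y_t−ȳ)(y_{t+1}−ȳ) = 40.8900
Denominator Σ(y_t−ȳ)² = 208.9000
r_1 = 40.8900 / 208.9000 = 0.196

0.196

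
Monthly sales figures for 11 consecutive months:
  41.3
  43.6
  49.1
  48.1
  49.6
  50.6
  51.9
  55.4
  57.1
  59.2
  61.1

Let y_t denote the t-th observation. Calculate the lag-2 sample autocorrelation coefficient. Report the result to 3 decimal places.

0.364

Mean ȳ = (41.3 + 43.6 + 49.1 + 48.1 + 49.6 + 50.6 + 51.9 + 55.4 + 57.1 + 59.2 + 61.1)/11 = 51.5455
Numerator Σ_{t=1}^{9}(y_t−ȳ)(y_{t+2}−ȳ) = 140.6568
Denominator Σ(y_t−ȳ)² = 386.3473
r_2 = 140.6568 / 386.3473 = 0.364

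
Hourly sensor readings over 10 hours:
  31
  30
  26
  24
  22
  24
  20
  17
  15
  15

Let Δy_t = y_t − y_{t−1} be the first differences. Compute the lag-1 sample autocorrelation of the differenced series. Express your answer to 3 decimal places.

First differences Δy: -1, -4, -2, -2, 2, -4, -3, -2, 0
Mean of differences = -1.7778
Numerator Σ(Δy_t−Δȳ)(Δy_{t+1}−Δȳ) = -7.8272
Denominator Σ(Δy_t−Δȳ)² = 29.5556
r_1(Δy) = -7.8272 / 29.5556 = -0.265

-0.265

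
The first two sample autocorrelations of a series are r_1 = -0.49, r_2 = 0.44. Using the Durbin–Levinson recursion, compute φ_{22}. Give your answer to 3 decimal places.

φ_{22} = (r_2 − r_1²) / (1 − r_1²)
r_1² = (-0.49)² = 0.2401
Numerator = 0.44 − 0.2401 = 0.1999; denominator = 1 − 0.2401 = 0.7599
φ_{22} = 0.1999 / 0.7599 = 0.263

0.263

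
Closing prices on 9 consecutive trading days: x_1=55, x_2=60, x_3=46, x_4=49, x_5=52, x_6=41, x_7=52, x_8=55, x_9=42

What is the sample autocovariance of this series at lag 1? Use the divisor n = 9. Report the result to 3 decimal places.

-6.129

Mean x̄ = (55 + 60 + 46 + 49 + 52 + 41 + 52 + 55 + 42)/9 = 50.2222
Σ_{t=1}^{8}(x_t−x̄)(x_{t+1}−x̄) = -55.1605
γ_1 = -55.1605 / 9 = -6.129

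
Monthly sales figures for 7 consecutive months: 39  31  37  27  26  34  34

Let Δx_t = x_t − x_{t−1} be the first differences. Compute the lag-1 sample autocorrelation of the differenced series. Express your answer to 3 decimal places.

First differences Δx: -8, 6, -10, -1, 8, 0
Mean of differences = -0.8333
Numerator Σ(Δx_t−Δx̄)(Δx_{t+1}−Δx̄) = -104.1944
Denominator Σ(Δx_t−Δx̄)² = 260.8333
r_1(Δx) = -104.1944 / 260.8333 = -0.399

-0.399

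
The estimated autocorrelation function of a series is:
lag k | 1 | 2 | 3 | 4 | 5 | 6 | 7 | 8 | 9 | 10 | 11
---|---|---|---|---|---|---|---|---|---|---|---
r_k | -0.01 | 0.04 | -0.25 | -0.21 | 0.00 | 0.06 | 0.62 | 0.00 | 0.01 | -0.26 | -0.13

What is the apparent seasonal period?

7

The largest autocorrelation is r_7 = 0.62; the remaining lags stay at or below 0.06.
The dominant spike at lag 7 indicates a seasonal period of 7.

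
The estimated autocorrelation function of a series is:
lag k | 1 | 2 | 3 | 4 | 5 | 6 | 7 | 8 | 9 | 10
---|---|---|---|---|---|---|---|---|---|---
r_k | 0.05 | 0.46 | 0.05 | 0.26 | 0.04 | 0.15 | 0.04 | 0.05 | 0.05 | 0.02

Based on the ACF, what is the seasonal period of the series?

2

The largest autocorrelation is r_2 = 0.46, with weaker echoes at lags 4 (0.26) and 6 (0.15); the remaining lags stay at or below 0.05.
The dominant spike at lag 2 indicates a seasonal period of 2.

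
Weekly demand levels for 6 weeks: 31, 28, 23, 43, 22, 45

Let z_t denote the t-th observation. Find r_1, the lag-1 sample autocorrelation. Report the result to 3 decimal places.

Mean z̄ = (31 + 28 + 23 + 43 + 22 + 45)/6 = 32.0000
Σ(z_t−z̄)(z_{t+1}−z̄) = (4.0000) + (36.0000) + (-99.0000) + (-110.0000) + (-130.0000) = -299.0000
Denominator Σ(z_t−z̄)² = 488.0000
r_1 = -299.0000 / 488.0000 = -0.613

-0.613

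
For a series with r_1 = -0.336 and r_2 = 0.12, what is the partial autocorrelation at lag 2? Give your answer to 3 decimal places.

0.008

φ_{22} = (r_2 − r_1²) / (1 − r_1²)
r_1² = (-0.336)² = 0.112896
Numerator = 0.12 − 0.1129 = 0.0071; denominator = 1 − 0.1129 = 0.8871
φ_{22} = 0.0071 / 0.8871 = 0.008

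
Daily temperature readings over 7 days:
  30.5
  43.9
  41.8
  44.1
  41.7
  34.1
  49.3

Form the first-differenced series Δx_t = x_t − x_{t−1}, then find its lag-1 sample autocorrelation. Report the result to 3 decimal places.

First differences Δx: 13.4, -2.1, 2.3, -2.4, -7.6, 15.2
Mean of differences = 3.1333
Numerator Σ(Δx_t−Δx̄)(Δx_{t+1}−Δx̄) = -114.8811
Denominator Σ(Δx_t−Δx̄)² = 424.9133
r_1(Δx) = -114.8811 / 424.9133 = -0.270

-0.270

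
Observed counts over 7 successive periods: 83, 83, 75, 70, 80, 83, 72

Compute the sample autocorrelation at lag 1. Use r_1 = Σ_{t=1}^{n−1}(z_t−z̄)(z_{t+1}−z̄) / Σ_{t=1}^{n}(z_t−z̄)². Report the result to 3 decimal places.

-0.011

Mean z̄ = (83 + 83 + 75 + 70 + 80 + 83 + 72)/7 = 78.0000
Numerator Σ_{t=1}^{6}(z_t−z̄)(z_{t+1}−z̄) = -2.0000
Denominator Σ(z_t−z̄)² = 188.0000
r_1 = -2.0000 / 188.0000 = -0.011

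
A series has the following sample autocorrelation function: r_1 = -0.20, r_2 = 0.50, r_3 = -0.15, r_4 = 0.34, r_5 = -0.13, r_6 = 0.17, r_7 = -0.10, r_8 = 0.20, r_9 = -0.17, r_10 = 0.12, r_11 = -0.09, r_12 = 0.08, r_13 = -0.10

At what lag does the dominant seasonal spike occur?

2

The largest autocorrelation is r_2 = 0.50, with weaker echoes at lags 4 (0.34), 6 (0.17) and 8 (0.20); the remaining lags stay at or below 0.12.
The dominant spike at lag 2 indicates a seasonal period of 2.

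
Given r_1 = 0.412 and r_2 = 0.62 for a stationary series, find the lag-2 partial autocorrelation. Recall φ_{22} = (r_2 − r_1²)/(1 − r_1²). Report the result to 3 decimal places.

0.542

φ_{22} = (r_2 − r_1²) / (1 − r_1²)
r_1² = (0.412)² = 0.169744
Numerator = 0.62 − 0.1697 = 0.4503; denominator = 1 − 0.1697 = 0.8303
φ_{22} = 0.4503 / 0.8303 = 0.542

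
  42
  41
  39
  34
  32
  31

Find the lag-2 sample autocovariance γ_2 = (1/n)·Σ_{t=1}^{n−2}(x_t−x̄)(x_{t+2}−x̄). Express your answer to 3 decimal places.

Mean x̄ = (42 + 41 + 39 + 34 + 32 + 31)/6 = 36.5000
Σ_{t=1}^{4}(x_t−x̄)(x_{t+2}−x̄) = 5.0000
γ_2 = 5.0000 / 6 = 0.833

0.833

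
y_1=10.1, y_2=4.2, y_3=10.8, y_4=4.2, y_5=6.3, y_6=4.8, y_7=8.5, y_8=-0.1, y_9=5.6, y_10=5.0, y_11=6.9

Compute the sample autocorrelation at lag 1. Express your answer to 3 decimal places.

-0.447

Mean ȳ = (10.1 + 4.2 + 10.8 + 4.2 + 6.3 + 4.8 + 8.5 − 0.1 + 5.6 + 5.0 + 6.9)/11 = 6.0273
Numerator Σ_{t=1}^{10}(y_t−ȳ)(y_{t+1}−ȳ) = -41.7426
Denominator Σ(y_t−ȳ)² = 93.2818
r_1 = -41.7426 / 93.2818 = -0.447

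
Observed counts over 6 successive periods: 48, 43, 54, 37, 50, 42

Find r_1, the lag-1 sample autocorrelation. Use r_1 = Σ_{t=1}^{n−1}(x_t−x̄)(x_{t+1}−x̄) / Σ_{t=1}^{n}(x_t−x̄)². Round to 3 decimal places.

-0.814

Mean x̄ = (48 + 43 + 54 + 37 + 50 + 42)/6 = 45.6667
Numerator Σ_{t=1}^{5}(x_t−x̄)(x_{t+1}−x̄) = -154.1111
Denominator Σ(x_t−x̄)² = 189.3333
r_1 = -154.1111 / 189.3333 = -0.814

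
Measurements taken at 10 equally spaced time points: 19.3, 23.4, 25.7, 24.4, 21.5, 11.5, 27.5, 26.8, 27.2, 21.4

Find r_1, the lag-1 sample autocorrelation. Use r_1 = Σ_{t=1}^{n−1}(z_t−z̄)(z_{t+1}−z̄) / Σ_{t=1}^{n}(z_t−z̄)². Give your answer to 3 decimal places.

-0.030

Mean z̄ = (19.3 + 23.4 + 25.7 + 24.4 + 21.5 + 11.5 + 27.5 + 26.8 + 27.2 + 21.4)/10 = 22.8700
Numerator Σ_{t=1}^{9}(z_t−z̄)(z_{t+1}−z̄) = -6.3769
Denominator Σ(z_t−z̄)² = 212.3210
r_1 = -6.3769 / 212.3210 = -0.030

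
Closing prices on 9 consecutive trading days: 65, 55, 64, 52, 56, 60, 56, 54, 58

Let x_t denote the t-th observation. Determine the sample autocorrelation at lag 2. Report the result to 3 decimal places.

0.200

Mean x̄ = (65 + 55 + 64 + 52 + 56 + 60 + 56 + 54 + 58)/9 = 57.7778
Numerator Σ_{t=1}^{7}(x_t−x̄)(x_{t+2}−x̄) = 31.4568
Denominator Σ(x_t−x̄)² = 157.5556
r_2 = 31.4568 / 157.5556 = 0.200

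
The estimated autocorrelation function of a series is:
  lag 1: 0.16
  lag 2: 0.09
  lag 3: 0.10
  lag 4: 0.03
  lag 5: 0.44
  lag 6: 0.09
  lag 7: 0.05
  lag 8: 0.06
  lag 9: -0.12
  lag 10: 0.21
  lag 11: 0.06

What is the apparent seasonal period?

5

The largest autocorrelation is r_5 = 0.44, with a weaker echo at lag 10 (0.21); the remaining lags stay at or below 0.16.
The dominant spike at lag 5 indicates a seasonal period of 5.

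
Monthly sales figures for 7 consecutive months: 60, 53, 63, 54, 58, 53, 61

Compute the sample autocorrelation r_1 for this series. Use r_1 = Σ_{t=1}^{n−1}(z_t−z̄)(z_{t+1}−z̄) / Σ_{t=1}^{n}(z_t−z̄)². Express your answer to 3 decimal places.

Mean z̄ = (60 + 53 + 63 + 54 + 58 + 53 + 61)/7 = 57.4286
Σ(z_t−z̄)(z_{t+1}−z̄) = (-11.3878) + (-24.6735) + (-19.1020) + (-1.9592) + (-2.5306) + (-15.8163) = -75.4694
Denominator Σ(z_t−z̄)² = 101.7143
r_1 = -75.4694 / 101.7143 = -0.742

-0.742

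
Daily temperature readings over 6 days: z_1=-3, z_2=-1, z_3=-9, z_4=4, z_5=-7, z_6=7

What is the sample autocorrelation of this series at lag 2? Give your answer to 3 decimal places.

0.533

Mean z̄ = (-3 − 1 − 9 + 4 − 7 + 7)/6 = -1.5000
Deviations from mean: -1.5000, 0.5000, -7.5000, 5.5000, -5.5000, 8.5000
Numerator Σ_{t=1}^{4}(z_t−z̄)(z_{t+2}−z̄) = 102.0000
Denominator Σ(z_t−z̄)² = 191.5000
r_2 = 102.0000 / 191.5000 = 0.533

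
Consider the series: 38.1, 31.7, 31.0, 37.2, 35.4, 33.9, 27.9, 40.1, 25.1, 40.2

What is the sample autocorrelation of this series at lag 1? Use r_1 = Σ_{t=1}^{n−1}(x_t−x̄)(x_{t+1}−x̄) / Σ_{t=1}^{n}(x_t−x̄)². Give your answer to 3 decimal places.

Mean x̄ = (38.1 + 31.7 + 31.0 + 37.2 + 35.4 + 33.9 + 27.9 + 40.1 + 25.1 + 40.2)/10 = 34.0600
Numerator Σ_{t=1}^{9}(x_t−x̄)(x_{t+1}−x̄) = -153.2816
Denominator Σ(x_t−x̄)² = 235.3440
r_1 = -153.2816 / 235.3440 = -0.651

-0.651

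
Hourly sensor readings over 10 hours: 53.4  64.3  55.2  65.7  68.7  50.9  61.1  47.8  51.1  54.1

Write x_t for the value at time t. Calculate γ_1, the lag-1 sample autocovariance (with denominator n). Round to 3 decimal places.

Mean x̄ = (53.4 + 64.3 + 55.2 + 65.7 + 68.7 + 50.9 + 61.1 + 47.8 + 51.1 + 54.1)/10 = 57.2300
Σ_{t=1}^{9}(x_t−x̄)(x_{t+1}−x̄) = -18.0769
γ_1 = -18.0769 / 10 = -1.808

-1.808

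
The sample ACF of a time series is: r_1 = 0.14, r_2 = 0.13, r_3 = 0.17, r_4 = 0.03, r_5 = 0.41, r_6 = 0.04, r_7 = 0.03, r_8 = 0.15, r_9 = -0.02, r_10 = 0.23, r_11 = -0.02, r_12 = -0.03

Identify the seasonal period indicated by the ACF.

The largest autocorrelation is r_5 = 0.41, with a weaker echo at lag 10 (0.23); the remaining lags stay at or below 0.17.
The dominant spike at lag 5 indicates a seasonal period of 5.

5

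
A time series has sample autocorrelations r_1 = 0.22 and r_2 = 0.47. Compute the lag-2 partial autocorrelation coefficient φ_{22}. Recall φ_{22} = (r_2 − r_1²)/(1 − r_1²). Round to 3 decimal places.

0.443

φ_{22} = (r_2 − r_1²) / (1 − r_1²)
r_1² = (0.22)² = 0.0484
Numerator = 0.47 − 0.0484 = 0.4216; denominator = 1 − 0.0484 = 0.9516
φ_{22} = 0.4216 / 0.9516 = 0.443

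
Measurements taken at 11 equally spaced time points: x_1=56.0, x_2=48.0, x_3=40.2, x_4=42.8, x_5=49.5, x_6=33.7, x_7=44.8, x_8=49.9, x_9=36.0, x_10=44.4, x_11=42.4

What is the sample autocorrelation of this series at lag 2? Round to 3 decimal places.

Mean x̄ = (56.0 + 48.0 + 40.2 + 42.8 + 49.5 + 33.7 + 44.8 + 49.9 + 36.0 + 44.4 + 42.4)/11 = 44.3364
Numerator Σ_{t=1}^{9}(x_t−x̄)(x_{t+2}−x̄) = -103.0426
Denominator Σ(x_t−x̄)² = 413.1455
r_2 = -103.0426 / 413.1455 = -0.249

-0.249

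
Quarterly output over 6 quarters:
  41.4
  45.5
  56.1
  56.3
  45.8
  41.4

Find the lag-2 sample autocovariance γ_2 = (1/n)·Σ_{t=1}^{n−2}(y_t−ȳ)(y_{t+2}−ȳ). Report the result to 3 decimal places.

-23.806

Mean ȳ = (41.4 + 45.5 + 56.1 + 56.3 + 45.8 + 41.4)/6 = 47.7500
Σ_{t=1}^{4}(y_t−ȳ)(y_{t+2}−ȳ) = -142.8350
γ_2 = -142.8350 / 6 = -23.806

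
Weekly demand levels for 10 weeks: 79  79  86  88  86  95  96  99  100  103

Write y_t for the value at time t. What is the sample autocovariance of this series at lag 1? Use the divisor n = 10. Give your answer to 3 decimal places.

Mean ȳ = (79 + 79 + 86 + 88 + 86 + 95 + 96 + 99 + 100 + 103)/10 = 91.1000
Σ_{t=1}^{9}(y_t−ȳ)(y_{t+1}−ȳ) = 453.8900
γ_1 = 453.8900 / 10 = 45.389

45.389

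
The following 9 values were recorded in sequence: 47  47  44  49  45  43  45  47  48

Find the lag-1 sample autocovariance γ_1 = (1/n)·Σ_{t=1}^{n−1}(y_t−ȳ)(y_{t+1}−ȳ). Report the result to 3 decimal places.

Mean ȳ = (47 + 47 + 44 + 49 + 45 + 43 + 45 + 47 + 48)/9 = 46.1111
Σ_{t=1}^{8}(y_t−ȳ)(y_{t+1}−ȳ) = -2.7901
γ_1 = -2.7901 / 9 = -0.310

-0.310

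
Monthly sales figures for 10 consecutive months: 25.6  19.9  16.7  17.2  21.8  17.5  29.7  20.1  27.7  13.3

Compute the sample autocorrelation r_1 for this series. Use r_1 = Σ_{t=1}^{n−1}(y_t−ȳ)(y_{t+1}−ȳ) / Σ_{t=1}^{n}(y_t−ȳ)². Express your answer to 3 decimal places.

Mean ȳ = (25.6 + 19.9 + 16.7 + 17.2 + 21.8 + 17.5 + 29.7 + 20.1 + 27.7 + 13.3)/10 = 20.9500
Numerator Σ_{t=1}^{9}(y_t−ȳ)(y_{t+1}−ȳ) = -85.6025
Denominator Σ(y_t−ȳ)² = 248.8450
r_1 = -85.6025 / 248.8450 = -0.344

-0.344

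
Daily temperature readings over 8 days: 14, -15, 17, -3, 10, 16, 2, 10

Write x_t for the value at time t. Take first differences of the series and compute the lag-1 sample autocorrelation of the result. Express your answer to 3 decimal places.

First differences Δx: -29, 32, -20, 13, 6, -14, 8
Mean of differences = -0.5714
Numerator Σ(Δx_t−Δx̄)(Δx_{t+1}−Δx̄) = -1936.6122
Denominator Σ(Δx_t−Δx̄)² = 2727.7143
r_1(Δx) = -1936.6122 / 2727.7143 = -0.710

-0.710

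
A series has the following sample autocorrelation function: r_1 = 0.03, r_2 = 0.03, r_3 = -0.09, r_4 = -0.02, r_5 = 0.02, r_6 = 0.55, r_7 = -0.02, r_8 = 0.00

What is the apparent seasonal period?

The largest autocorrelation is r_6 = 0.55; the remaining lags stay at or below 0.03.
The dominant spike at lag 6 indicates a seasonal period of 6.

6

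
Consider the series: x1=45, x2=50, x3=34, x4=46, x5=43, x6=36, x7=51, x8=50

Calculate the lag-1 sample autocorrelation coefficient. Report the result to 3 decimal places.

-0.278

Mean x̄ = (45 + 50 + 34 + 46 + 43 + 36 + 51 + 50)/8 = 44.3750
Deviations from mean: 0.6250, 5.6250, -10.3750, 1.6250, -1.3750, -8.3750, 6.6250, 5.6250
Σ(x_t−x̄)(x_{t+1}−x̄) = (3.5156) + (-58.3594) + (-16.8594) + (-2.2344) + (11.5156) + (-55.4844) + (37.2656) = -80.6406
Denominator Σ(x_t−x̄)² = 289.8750
r_1 = -80.6406 / 289.8750 = -0.278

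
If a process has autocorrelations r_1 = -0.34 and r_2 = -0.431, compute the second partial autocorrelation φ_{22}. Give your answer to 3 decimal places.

-0.618

φ_{22} = (r_2 − r_1²) / (1 − r_1²)
r_1² = (-0.34)² = 0.1156
Numerator = -0.431 − 0.1156 = -0.5466; denominator = 1 − 0.1156 = 0.8844
φ_{22} = -0.5466 / 0.8844 = -0.618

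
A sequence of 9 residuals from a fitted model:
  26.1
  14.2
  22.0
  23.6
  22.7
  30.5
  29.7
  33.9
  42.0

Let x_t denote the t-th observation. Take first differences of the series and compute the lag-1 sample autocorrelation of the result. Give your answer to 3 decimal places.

-0.337

First differences Δx: -11.9, 7.8, 1.6, -0.9, 7.8, -0.8, 4.2, 8.1
Mean of differences = 1.9875
Numerator Σ(Δx_t−Δx̄)(Δx_{t+1}−Δx̄) = -107.4839
Denominator Σ(Δx_t−Δx̄)² = 318.9488
r_1(Δx) = -107.4839 / 318.9488 = -0.337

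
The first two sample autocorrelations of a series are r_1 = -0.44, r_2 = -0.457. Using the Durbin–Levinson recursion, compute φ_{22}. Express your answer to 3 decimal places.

φ_{22} = (r_2 − r_1²) / (1 − r_1²)
r_1² = (-0.44)² = 0.1936
Numerator = -0.457 − 0.1936 = -0.6506; denominator = 1 − 0.1936 = 0.8064
φ_{22} = -0.6506 / 0.8064 = -0.807

-0.807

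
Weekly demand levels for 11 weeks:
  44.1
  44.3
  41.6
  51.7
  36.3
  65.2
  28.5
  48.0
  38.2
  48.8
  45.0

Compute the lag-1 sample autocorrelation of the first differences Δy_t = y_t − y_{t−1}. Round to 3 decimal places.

-0.875

First differences Δy: 0.2, -2.7, 10.1, -15.4, 28.9, -36.7, 19.5, -9.8, 10.6, -3.8
Mean of differences = 0.0900
Numerator Σ(Δy_t−Δȳ)(Δy_{t+1}−Δȳ) = -2740.3631
Denominator Σ(Δy_t−Δȳ)² = 3131.6090
r_1(Δy) = -2740.3631 / 3131.6090 = -0.875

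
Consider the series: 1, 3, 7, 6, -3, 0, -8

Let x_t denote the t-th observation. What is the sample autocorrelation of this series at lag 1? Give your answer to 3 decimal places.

Mean x̄ = (1 + 3 + 7 + 6 − 3 + 0 − 8)/7 = 0.8571
Deviations from mean: 0.1429, 2.1429, 6.1429, 5.1429, -3.8571, -0.8571, -8.8571
Σ(x_t−x̄)(x_{t+1}−x̄) = (0.3061) + (13.1633) + (31.5918) + (-19.8367) + (3.3061) + (7.5918) = 36.1224
Denominator Σ(x_t−x̄)² = 162.8571
r_1 = 36.1224 / 162.8571 = 0.222

0.222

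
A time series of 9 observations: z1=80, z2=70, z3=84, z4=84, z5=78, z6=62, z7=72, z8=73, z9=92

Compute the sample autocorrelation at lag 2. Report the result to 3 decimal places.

Mean z̄ = (80 + 70 + 84 + 84 + 78 + 62 + 72 + 73 + 92)/9 = 77.2222
Numerator Σ_{t=1}^{7}(z_t−z̄)(z_{t+2}−z̄) = -144.9877
Denominator Σ(z_t−z̄)² = 647.5556
r_2 = -144.9877 / 647.5556 = -0.224

-0.224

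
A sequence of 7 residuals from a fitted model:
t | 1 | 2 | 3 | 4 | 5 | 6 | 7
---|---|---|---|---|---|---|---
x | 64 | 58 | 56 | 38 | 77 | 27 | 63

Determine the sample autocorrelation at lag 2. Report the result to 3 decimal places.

Mean x̄ = (64 + 58 + 56 + 38 + 77 + 27 + 63)/7 = 54.7143
Σ(x_t−x̄)(x_{t+2}−x̄) = (11.9388) + (-54.9184) + (28.6531) + (463.2245) + (184.6531) = 633.5510
Denominator Σ(x_t−x̄)² = 1711.4286
r_2 = 633.5510 / 1711.4286 = 0.370

0.370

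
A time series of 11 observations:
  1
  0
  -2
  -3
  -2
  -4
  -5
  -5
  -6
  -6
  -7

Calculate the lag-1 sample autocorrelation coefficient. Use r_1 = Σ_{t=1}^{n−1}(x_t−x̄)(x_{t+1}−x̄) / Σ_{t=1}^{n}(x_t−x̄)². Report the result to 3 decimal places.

0.651

Mean x̄ = (1 + 0 − 2 − 3 − 2 − 4 − 5 − 5 − 6 − 6 − 7)/11 = -3.5455
Numerator Σ_{t=1}^{10}(x_t−x̄)(x_{t+1}−x̄) = 43.4298
Denominator Σ(x_t−x̄)² = 66.7273
r_1 = 43.4298 / 66.7273 = 0.651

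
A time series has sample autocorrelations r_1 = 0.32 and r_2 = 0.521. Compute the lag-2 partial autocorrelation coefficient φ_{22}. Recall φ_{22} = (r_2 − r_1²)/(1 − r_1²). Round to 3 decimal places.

0.466

φ_{22} = (r_2 − r_1²) / (1 − r_1²)
r_1² = (0.32)² = 0.1024
Numerator = 0.521 − 0.1024 = 0.4186; denominator = 1 − 0.1024 = 0.8976
φ_{22} = 0.4186 / 0.8976 = 0.466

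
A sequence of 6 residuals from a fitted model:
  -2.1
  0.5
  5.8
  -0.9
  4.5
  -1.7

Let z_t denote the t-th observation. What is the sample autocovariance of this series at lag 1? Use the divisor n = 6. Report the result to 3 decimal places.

-4.361

Mean z̄ = (-2.1 + 0.5 + 5.8 − 0.9 + 4.5 − 1.7)/6 = 1.0167
Σ_{t=1}^{5}(z_t−z̄)(z_{t+1}−z̄) = -26.1686
γ_1 = -26.1686 / 6 = -4.361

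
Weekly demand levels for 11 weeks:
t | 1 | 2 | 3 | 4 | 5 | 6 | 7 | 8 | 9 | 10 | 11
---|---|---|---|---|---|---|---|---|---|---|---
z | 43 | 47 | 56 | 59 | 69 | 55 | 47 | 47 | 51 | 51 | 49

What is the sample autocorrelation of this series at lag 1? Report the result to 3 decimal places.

Mean z̄ = (43 + 47 + 56 + 59 + 69 + 55 + 47 + 47 + 51 + 51 + 49)/11 = 52.1818
Numerator Σ_{t=1}^{10}(z_t−z̄)(z_{t+1}−z̄) = 239.4215
Denominator Σ(z_t−z̄)² = 529.6364
r_1 = 239.4215 / 529.6364 = 0.452

0.452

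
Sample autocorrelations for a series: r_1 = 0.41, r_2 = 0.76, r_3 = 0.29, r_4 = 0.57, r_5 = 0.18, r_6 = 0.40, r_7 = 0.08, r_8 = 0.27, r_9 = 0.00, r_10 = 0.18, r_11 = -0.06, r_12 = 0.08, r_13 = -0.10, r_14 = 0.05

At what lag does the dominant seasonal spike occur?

The largest autocorrelation is r_2 = 0.76, with a weaker echo at lag 4 (0.57); the remaining lags stay at or below 0.41.
The dominant spike at lag 2 indicates a seasonal period of 2.

2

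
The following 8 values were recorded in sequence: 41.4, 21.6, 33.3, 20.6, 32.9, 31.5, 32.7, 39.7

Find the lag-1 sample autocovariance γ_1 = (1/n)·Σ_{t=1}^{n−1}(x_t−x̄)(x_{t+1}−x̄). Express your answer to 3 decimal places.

Mean x̄ = (41.4 + 21.6 + 33.3 + 20.6 + 32.9 + 31.5 + 32.7 + 39.7)/8 = 31.7125
Σ_{t=1}^{7}(x_t−x̄)(x_{t+1}−x̄) = -137.4302
γ_1 = -137.4302 / 8 = -17.179

-17.179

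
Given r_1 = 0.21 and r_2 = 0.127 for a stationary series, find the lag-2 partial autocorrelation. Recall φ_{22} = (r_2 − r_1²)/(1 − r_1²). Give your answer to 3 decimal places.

0.087

φ_{22} = (r_2 − r_1²) / (1 − r_1²)
r_1² = (0.21)² = 0.0441
Numerator = 0.127 − 0.0441 = 0.0829; denominator = 1 − 0.0441 = 0.9559
φ_{22} = 0.0829 / 0.9559 = 0.087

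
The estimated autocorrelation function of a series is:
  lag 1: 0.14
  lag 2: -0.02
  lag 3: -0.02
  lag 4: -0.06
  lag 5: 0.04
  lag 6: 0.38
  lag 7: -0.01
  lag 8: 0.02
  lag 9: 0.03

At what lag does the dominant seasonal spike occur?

The largest autocorrelation is r_6 = 0.38; the remaining lags stay at or below 0.14.
The dominant spike at lag 6 indicates a seasonal period of 6.

6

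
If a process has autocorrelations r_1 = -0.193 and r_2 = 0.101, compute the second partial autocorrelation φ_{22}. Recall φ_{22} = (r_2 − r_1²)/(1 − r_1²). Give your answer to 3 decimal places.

0.066

φ_{22} = (r_2 − r_1²) / (1 − r_1²)
r_1² = (-0.193)² = 0.037249
Numerator = 0.101 − 0.0372 = 0.0638; denominator = 1 − 0.0372 = 0.9628
φ_{22} = 0.0638 / 0.9628 = 0.066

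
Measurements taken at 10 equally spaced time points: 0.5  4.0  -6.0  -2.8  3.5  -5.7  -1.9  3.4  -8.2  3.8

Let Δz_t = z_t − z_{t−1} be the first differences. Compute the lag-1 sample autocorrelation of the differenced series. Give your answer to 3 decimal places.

-0.558

First differences Δz: 3.5, -10.0, 3.2, 6.3, -9.2, 3.8, 5.3, -11.6, 12.0
Mean of differences = 0.3667
Numerator Σ(Δz_t−Δz̄)(Δz_{t+1}−Δz̄) = -315.9611
Denominator Σ(Δz_t−Δz̄)² = 566.7000
r_1(Δz) = -315.9611 / 566.7000 = -0.558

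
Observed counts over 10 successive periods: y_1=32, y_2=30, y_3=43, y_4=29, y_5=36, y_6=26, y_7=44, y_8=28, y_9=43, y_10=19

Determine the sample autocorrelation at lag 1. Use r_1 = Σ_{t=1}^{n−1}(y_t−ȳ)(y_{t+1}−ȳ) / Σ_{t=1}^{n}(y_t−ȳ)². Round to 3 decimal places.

Mean ȳ = (32 + 30 + 43 + 29 + 36 + 26 + 44 + 28 + 43 + 19)/10 = 33.0000
Numerator Σ_{t=1}^{9}(y_t−ȳ)(y_{t+1}−ȳ) = -422.0000
Denominator Σ(y_t−ȳ)² = 626.0000
r_1 = -422.0000 / 626.0000 = -0.674

-0.674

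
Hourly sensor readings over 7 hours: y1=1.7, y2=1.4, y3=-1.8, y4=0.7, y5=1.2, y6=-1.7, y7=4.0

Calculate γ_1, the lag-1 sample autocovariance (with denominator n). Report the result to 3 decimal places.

Mean ȳ = (1.7 + 1.4 − 1.8 + 0.7 + 1.2 − 1.7 + 4.0)/7 = 0.7857
Σ_{t=1}^{6}(y_t−ȳ)(y_{t+1}−ȳ) = -9.8602
γ_1 = -9.8602 / 7 = -1.409

-1.409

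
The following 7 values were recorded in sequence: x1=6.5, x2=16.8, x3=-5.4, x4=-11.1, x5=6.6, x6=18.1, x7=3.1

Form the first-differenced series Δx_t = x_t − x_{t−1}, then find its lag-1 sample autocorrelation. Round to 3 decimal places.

First differences Δx: 10.3, -22.2, -5.7, 17.7, 11.5, -15.0
Mean of differences = -0.5667
Numerator Σ(Δx_t−Δx̄)(Δx_{t+1}−Δx̄) = -171.5444
Denominator Σ(Δx_t−Δx̄)² = 1300.0333
r_1(Δx) = -171.5444 / 1300.0333 = -0.132

-0.132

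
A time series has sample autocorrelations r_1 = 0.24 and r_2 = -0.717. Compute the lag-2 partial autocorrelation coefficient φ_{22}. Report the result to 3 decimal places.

φ_{22} = (r_2 − r_1²) / (1 − r_1²)
r_1² = (0.24)² = 0.0576
Numerator = -0.717 − 0.0576 = -0.7746; denominator = 1 − 0.0576 = 0.9424
φ_{22} = -0.7746 / 0.9424 = -0.822

-0.822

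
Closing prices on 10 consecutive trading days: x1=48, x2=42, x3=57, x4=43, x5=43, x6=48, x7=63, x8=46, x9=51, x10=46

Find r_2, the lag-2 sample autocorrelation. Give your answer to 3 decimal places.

-0.125

Mean x̄ = (48 + 42 + 57 + 43 + 43 + 48 + 63 + 46 + 51 + 46)/10 = 48.7000
Numerator Σ_{t=1}^{8}(x_t−x̄)(x_{t+2}−x̄) = -50.3800
Denominator Σ(x_t−x̄)² = 404.1000
r_2 = -50.3800 / 404.1000 = -0.125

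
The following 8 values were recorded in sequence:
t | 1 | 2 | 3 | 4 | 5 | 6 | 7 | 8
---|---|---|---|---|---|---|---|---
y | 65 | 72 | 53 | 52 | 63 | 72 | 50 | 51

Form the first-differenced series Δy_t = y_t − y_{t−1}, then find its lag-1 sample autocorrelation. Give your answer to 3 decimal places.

First differences Δy: 7, -19, -1, 11, 9, -22, 1
Mean of differences = -2.0000
Numerator Σ(Δy_t−Δȳ)(Δy_{t+1}−Δȳ) = -294.0000
Denominator Σ(Δy_t−Δȳ)² = 1070.0000
r_1(Δy) = -294.0000 / 1070.0000 = -0.275

-0.275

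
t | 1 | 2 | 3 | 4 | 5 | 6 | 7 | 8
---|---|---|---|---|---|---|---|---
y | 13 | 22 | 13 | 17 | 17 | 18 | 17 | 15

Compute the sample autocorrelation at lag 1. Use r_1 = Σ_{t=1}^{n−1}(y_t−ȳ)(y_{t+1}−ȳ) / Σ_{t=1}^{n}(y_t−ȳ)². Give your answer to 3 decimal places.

-0.654

Mean ȳ = (13 + 22 + 13 + 17 + 17 + 18 + 17 + 15)/8 = 16.5000
Deviations from mean: -3.5000, 5.5000, -3.5000, 0.5000, 0.5000, 1.5000, 0.5000, -1.5000
Σ(y_t−ȳ)(y_{t+1}−ȳ) = (-19.2500) + (-19.2500) + (-1.7500) + (0.2500) + (0.7500) + (0.7500) + (-0.7500) = -39.2500
Denominator Σ(y_t−ȳ)² = 60.0000
r_1 = -39.2500 / 60.0000 = -0.654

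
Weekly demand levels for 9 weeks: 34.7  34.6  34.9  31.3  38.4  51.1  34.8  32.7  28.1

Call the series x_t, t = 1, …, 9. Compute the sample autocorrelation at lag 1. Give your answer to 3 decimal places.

Mean x̄ = (34.7 + 34.6 + 34.9 + 31.3 + 38.4 + 51.1 + 34.8 + 32.7 + 28.1)/9 = 35.6222
Numerator Σ_{t=1}^{8}(x_t−x̄)(x_{t+1}−x̄) = 47.4484
Denominator Σ(x_t−x̄)² = 334.1756
r_1 = 47.4484 / 334.1756 = 0.142

0.142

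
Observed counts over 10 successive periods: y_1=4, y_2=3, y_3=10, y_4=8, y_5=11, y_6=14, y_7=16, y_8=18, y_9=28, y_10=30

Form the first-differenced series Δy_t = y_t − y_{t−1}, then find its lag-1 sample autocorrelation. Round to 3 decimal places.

-0.446

First differences Δy: -1, 7, -2, 3, 3, 2, 2, 10, 2
Mean of differences = 2.8889
Numerator Σ(Δy_t−Δȳ)(Δy_{t+1}−Δȳ) = -48.5679
Denominator Σ(Δy_t−Δȳ)² = 108.8889
r_1(Δy) = -48.5679 / 108.8889 = -0.446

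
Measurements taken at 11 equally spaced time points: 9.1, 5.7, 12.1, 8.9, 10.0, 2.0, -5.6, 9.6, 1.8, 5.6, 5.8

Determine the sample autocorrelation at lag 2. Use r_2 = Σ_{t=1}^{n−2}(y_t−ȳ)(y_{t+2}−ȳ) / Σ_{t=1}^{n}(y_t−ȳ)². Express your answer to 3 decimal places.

Mean ȳ = (9.1 + 5.7 + 12.1 + 8.9 + 10.0 + 2.0 − 5.6 + 9.6 + 1.8 + 5.6 + 5.8)/11 = 5.9091
Numerator Σ_{t=1}^{9}(y_t−ȳ)(y_{t+2}−ȳ) = 17.8526
Denominator Σ(y_t−ȳ)² = 252.5891
r_2 = 17.8526 / 252.5891 = 0.071

0.071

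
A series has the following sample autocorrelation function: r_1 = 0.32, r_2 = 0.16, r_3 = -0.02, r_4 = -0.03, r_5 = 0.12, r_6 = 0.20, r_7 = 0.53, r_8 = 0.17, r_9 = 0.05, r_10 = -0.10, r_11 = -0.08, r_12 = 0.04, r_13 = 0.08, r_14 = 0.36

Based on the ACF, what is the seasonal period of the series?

The largest autocorrelation is r_7 = 0.53, with a weaker echo at lag 14 (0.36); the remaining lags stay at or below 0.32. The elevated value at lag 1 (0.32), dropping to 0.16 at lag 2, reflects decaying short-term dependence rather than seasonality.
The dominant spike at lag 7 indicates a seasonal period of 7.

7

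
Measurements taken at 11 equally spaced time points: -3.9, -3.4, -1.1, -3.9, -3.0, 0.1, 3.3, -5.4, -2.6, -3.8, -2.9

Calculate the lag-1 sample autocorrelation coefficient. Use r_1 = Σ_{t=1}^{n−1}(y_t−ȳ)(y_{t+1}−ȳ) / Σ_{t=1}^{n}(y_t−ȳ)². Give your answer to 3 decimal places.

Mean ȳ = (-3.9 − 3.4 − 1.1 − 3.9 − 3.0 + 0.1 + 3.3 − 5.4 − 2.6 − 3.8 − 2.9)/11 = -2.4182
Numerator Σ_{t=1}^{10}(y_t−ȳ)(y_{t+1}−ȳ) = -3.5876
Denominator Σ(y_t−ȳ)² = 57.5364
r_1 = -3.5876 / 57.5364 = -0.062

-0.062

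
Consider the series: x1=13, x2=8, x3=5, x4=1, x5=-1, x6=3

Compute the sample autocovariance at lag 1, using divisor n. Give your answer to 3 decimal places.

9.801

Mean x̄ = (13 + 8 + 5 + 1 − 1 + 3)/6 = 4.8333
Σ_{t=1}^{5}(x_t−x̄)(x_{t+1}−x̄) = 58.8056
γ_1 = 58.8056 / 6 = 9.801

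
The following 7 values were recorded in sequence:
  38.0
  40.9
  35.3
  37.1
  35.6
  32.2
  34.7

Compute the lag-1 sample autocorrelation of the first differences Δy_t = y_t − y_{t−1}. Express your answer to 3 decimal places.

-0.612

First differences Δy: 2.9, -5.6, 1.8, -1.5, -3.4, 2.5
Mean of differences = -0.5500
Numerator Σ(Δy_t−Δȳ)(Δy_{t+1}−Δȳ) = -37.5075
Denominator Σ(Δy_t−Δȳ)² = 61.2550
r_1(Δy) = -37.5075 / 61.2550 = -0.612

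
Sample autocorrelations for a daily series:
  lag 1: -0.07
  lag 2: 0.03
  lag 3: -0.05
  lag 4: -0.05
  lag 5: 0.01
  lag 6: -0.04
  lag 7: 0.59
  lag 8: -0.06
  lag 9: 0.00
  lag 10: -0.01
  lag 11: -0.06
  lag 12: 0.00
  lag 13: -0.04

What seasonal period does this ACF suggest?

7

The largest autocorrelation is r_7 = 0.59; the remaining lags stay at or below 0.03.
The dominant spike at lag 7 indicates a seasonal period of 7.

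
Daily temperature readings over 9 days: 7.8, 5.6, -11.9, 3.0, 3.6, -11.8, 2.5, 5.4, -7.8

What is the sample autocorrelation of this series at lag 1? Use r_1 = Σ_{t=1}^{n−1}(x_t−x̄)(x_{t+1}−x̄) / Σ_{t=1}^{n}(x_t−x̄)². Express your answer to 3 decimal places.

Mean x̄ = (7.8 + 5.6 − 11.9 + 3.0 + 3.6 − 11.8 + 2.5 + 5.4 − 7.8)/9 = -0.4000
Numerator Σ_{t=1}^{8}(x_t−x̄)(x_{t+1}−x̄) = -150.0600
Denominator Σ(x_t−x̄)² = 489.8200
r_1 = -150.0600 / 489.8200 = -0.306

-0.306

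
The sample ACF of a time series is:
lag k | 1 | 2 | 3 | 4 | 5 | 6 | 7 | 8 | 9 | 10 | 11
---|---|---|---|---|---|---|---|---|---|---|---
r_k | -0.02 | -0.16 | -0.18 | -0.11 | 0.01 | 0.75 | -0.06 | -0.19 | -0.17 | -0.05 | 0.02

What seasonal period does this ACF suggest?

6

The largest autocorrelation is r_6 = 0.75; the remaining lags stay at or below 0.02.
The dominant spike at lag 6 indicates a seasonal period of 6.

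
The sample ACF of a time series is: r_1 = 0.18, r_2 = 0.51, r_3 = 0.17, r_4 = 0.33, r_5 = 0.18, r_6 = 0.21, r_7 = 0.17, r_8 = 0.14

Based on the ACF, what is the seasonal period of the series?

2

The largest autocorrelation is r_2 = 0.51, with weaker echoes at lags 4 (0.33) and 6 (0.21); the remaining lags stay at or below 0.18.
The dominant spike at lag 2 indicates a seasonal period of 2.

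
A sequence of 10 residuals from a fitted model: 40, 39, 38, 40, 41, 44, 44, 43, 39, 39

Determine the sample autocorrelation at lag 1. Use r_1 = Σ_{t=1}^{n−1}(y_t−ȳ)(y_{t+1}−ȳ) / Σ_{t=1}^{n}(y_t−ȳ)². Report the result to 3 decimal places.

Mean ȳ = (40 + 39 + 38 + 40 + 41 + 44 + 44 + 43 + 39 + 39)/10 = 40.7000
Numerator Σ_{t=1}^{9}(y_t−ȳ)(y_{t+1}−ȳ) = 25.9100
Denominator Σ(y_t−ȳ)² = 44.1000
r_1 = 25.9100 / 44.1000 = 0.588

0.588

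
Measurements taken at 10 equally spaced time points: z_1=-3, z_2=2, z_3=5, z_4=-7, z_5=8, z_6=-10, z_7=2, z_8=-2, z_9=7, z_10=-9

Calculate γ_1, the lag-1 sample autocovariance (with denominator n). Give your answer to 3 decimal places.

Mean z̄ = (-3 + 2 + 5 − 7 + 8 − 10 + 2 − 2 + 7 − 9)/10 = -0.7000
Σ_{t=1}^{9}(z_t−z̄)(z_{t+1}−z̄) = -264.9900
γ_1 = -264.9900 / 10 = -26.499

-26.499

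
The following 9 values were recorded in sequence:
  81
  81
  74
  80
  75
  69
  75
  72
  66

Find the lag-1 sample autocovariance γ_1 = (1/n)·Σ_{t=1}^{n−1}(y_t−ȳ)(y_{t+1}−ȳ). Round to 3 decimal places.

5.797

Mean ȳ = (81 + 81 + 74 + 80 + 75 + 69 + 75 + 72 + 66)/9 = 74.7778
Σ_{t=1}^{8}(y_t−ȳ)(y_{t+1}−ȳ) = 52.1728
γ_1 = 52.1728 / 9 = 5.797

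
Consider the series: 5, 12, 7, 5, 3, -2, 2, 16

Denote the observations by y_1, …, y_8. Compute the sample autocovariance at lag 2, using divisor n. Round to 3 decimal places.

Mean ȳ = (5 + 12 + 7 + 5 + 3 − 2 + 2 + 16)/8 = 6.0000
Σ_{t=1}^{6}(y_t−ȳ)(y_{t+2}−ȳ) = -70.0000
γ_2 = -70.0000 / 8 = -8.750

-8.750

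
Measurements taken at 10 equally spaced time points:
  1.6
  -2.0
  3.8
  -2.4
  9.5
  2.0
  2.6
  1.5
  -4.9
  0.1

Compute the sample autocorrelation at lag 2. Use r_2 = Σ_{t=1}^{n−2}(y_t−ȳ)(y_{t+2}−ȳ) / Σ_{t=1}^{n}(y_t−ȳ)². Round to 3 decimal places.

Mean ȳ = (1.6 − 2.0 + 3.8 − 2.4 + 9.5 + 2.0 + 2.6 + 1.5 − 4.9 + 0.1)/10 = 1.1800
Numerator Σ_{t=1}^{8}(y_t−ȳ)(y_{t+2}−ȳ) = 34.4452
Denominator Σ(y_t−ȳ)² = 140.1160
r_2 = 34.4452 / 140.1160 = 0.246

0.246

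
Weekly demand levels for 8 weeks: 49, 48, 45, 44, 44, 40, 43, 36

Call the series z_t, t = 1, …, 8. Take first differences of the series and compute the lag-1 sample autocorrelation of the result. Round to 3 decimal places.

First differences Δz: -1, -3, -1, 0, -4, 3, -7
Mean of differences = -1.8571
Numerator Σ(Δz_t−Δz̄)(Δz_{t+1}−Δz̄) = -39.7347
Denominator Σ(Δz_t−Δz̄)² = 60.8571
r_1(Δz) = -39.7347 / 60.8571 = -0.653

-0.653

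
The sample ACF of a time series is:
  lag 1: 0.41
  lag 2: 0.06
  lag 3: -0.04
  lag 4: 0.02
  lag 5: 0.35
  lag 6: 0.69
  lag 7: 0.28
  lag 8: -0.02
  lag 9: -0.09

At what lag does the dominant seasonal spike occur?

6

The largest autocorrelation is r_6 = 0.69; the remaining lags stay at or below 0.41. The elevated value at lag 1 (0.41), dropping to 0.06 at lag 2, reflects decaying short-term dependence rather than seasonality.
The dominant spike at lag 6 indicates a seasonal period of 6.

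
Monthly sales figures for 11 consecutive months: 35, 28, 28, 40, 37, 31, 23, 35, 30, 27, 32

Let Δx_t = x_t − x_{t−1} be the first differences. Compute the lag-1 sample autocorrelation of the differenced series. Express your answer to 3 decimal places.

-0.251

First differences Δx: -7, 0, 12, -3, -6, -8, 12, -5, -3, 5
Mean of differences = -0.3000
Numerator Σ(Δx_t−Δx̄)(Δx_{t+1}−Δx̄) = -126.3900
Denominator Σ(Δx_t−Δx̄)² = 504.1000
r_1(Δx) = -126.3900 / 504.1000 = -0.251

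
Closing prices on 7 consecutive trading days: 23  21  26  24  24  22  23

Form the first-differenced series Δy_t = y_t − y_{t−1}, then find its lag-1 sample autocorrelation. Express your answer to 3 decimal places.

First differences Δy: -2, 5, -2, 0, -2, 1
Mean of differences = 0.0000
Numerator Σ(Δy_t−Δȳ)(Δy_{t+1}−Δȳ) = -22.0000
Denominator Σ(Δy_t−Δȳ)² = 38.0000
r_1(Δy) = -22.0000 / 38.0000 = -0.579

-0.579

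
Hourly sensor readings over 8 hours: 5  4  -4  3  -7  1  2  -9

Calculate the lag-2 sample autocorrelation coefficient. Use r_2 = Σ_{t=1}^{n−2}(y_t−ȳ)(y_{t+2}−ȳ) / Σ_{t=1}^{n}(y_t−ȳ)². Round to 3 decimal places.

Mean ȳ = (5 + 4 − 4 + 3 − 7 + 1 + 2 − 9)/8 = -0.6250
Σ(y_t−ȳ)(y_{t+2}−ȳ) = (-18.9844) + (16.7656) + (21.5156) + (5.8906) + (-16.7344) + (-13.6094) = -5.1563
Denominator Σ(y_t−ȳ)² = 197.8750
r_2 = -5.1563 / 197.8750 = -0.026

-0.026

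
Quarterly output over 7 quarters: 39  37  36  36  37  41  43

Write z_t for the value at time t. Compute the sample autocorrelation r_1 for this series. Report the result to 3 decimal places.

0.460

Mean z̄ = (39 + 37 + 36 + 36 + 37 + 41 + 43)/7 = 38.4286
Deviations from mean: 0.5714, -1.4286, -2.4286, -2.4286, -1.4286, 2.5714, 4.5714
Σ(z_t−z̄)(z_{t+1}−z̄) = (-0.8163) + (3.4694) + (5.8980) + (3.4694) + (-3.6735) + (11.7551) = 20.1020
Denominator Σ(z_t−z̄)² = 43.7143
r_1 = 20.1020 / 43.7143 = 0.460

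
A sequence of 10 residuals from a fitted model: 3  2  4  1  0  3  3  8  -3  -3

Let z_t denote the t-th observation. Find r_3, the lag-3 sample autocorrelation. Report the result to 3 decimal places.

-0.229

Mean z̄ = (3 + 2 + 4 + 1 + 0 + 3 + 3 + 8 − 3 − 3)/10 = 1.8000
Σ(z_t−z̄)(z_{t+3}−z̄) = (-0.9600) + (-0.3600) + (2.6400) + (-0.9600) + (-11.1600) + (-5.7600) + (-5.7600) = -22.3200
Denominator Σ(z_t−z̄)² = 97.6000
r_3 = -22.3200 / 97.6000 = -0.229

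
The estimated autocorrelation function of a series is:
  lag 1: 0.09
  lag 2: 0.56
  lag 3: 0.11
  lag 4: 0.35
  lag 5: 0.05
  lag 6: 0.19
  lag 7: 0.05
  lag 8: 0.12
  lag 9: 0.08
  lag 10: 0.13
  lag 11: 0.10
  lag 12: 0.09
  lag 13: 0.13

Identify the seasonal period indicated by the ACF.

2

The largest autocorrelation is r_2 = 0.56, with weaker echoes at lags 4 (0.35) and 6 (0.19); the remaining lags stay at or below 0.13.
The dominant spike at lag 2 indicates a seasonal period of 2.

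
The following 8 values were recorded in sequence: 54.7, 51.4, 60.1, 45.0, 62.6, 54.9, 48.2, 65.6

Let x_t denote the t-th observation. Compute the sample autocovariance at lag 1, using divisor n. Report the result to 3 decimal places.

-26.763

Mean x̄ = (54.7 + 51.4 + 60.1 + 45.0 + 62.6 + 54.9 + 48.2 + 65.6)/8 = 55.3125
Deviations: -0.6125, -3.9125, 4.7875, -10.3125, 7.2875, -0.4125, -7.1125, 10.2875
Σ_{t=1}^{7}(x_t−x̄)(x_{t+1}−x̄) = -214.1002
γ_1 = -214.1002 / 8 = -26.763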